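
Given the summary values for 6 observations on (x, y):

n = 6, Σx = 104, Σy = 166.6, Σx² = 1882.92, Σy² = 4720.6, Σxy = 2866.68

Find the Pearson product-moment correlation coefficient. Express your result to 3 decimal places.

r = (nΣxy − ΣxΣy) / √[(nΣx² − (Σx)²)(nΣy² − (Σy)²)]
Numerator: 6×2866.68 − 104×166.6 = -126.32
Denominator: √[(11297.52 − 10816)(28323.6 − 27755.56)] = √[481.52 × 568.04] = 522.9939
r = -126.32 / 522.9939 ≈ -0.242

-0.242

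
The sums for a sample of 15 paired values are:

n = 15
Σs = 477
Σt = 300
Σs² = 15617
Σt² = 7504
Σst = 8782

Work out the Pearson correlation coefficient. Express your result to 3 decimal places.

r = (nΣst − ΣsΣt) / √[(nΣs² − (Σs)²)(nΣt² − (Σt)²)]
Numerator: 15×8782 − 477×300 = -11370
Denominator: √[(234255 − 227529)(112560 − 90000)] = √[6726 × 22560] = 12318.2207
r = -11370 / 12318.2207 ≈ -0.923

-0.923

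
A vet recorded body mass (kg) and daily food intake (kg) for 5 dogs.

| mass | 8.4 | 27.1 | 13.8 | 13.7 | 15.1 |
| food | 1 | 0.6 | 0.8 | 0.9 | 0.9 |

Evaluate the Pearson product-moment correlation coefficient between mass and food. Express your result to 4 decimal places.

-0.9499

n = 5, Σx = 78.1, Σy = 4.2, Σx² = 1411.11, Σy² = 3.62, Σxy = 61.62
nΣxy − ΣxΣy = 308.1 − 328.02 = -19.92
nΣx² − (Σx)² = 7055.55 − 6099.61 = 955.94; nΣy² − (Σy)² = 18.1 − 17.64 = 0.46
r = -19.92 / √(955.94 × 0.46) = -19.92 / 20.9698 ≈ -0.9499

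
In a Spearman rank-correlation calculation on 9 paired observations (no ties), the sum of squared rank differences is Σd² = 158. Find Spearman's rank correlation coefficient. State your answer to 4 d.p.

ρ = 1 − 6Σd² / [n(n²−1)] = 1 − 6×158 / (9×80)
  = 1 − 948/720 = 1 − 1.31667 ≈ -0.3167

-0.3167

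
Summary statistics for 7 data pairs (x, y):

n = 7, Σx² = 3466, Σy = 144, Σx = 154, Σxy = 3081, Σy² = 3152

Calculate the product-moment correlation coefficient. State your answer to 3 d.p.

r = (nΣxy − ΣxΣy) / √[(nΣx² − (Σx)²)(nΣy² − (Σy)²)]
Numerator: 7×3081 − 154×144 = -609
Denominator: √[(24262 − 23716)(22064 − 20736)] = √[546 × 1328] = 851.5210
r = -609 / 851.5210 ≈ -0.715

-0.715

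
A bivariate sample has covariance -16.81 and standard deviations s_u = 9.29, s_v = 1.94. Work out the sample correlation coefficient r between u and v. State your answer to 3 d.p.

-0.933

r = Cov(u,v) / (s_u · s_v) = -16.81 / (9.29 × 1.94)
  = -16.81 / 18.0226 ≈ -0.933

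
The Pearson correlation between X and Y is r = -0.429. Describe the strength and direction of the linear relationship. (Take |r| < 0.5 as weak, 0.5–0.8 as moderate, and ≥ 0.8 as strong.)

weak negative

r = -0.429 < 0 so the relationship is negative.
|r| = 0.429, which falls in the weak range.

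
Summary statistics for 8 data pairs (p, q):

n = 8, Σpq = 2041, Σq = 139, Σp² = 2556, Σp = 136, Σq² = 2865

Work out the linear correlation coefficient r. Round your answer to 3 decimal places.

-0.972

r = (nΣpq − ΣpΣq) / √[(nΣp² − (Σp)²)(nΣq² − (Σq)²)]
Numerator: 8×2041 − 136×139 = -2576
Denominator: √[(20448 − 18496)(22920 − 19321)] = √[1952 × 3599] = 2650.5184
r = -2576 / 2650.5184 ≈ -0.972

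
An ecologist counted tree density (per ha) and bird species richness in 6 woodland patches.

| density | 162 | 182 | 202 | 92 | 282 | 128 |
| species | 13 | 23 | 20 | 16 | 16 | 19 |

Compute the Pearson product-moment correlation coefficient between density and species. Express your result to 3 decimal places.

n = 6, Σx = 1048, Σy = 107, Σx² = 204544, Σy² = 1971, Σxy = 18748
nΣxy − ΣxΣy = 112488 − 112136 = 352
nΣx² − (Σx)² = 1227264 − 1098304 = 128960; nΣy² − (Σy)² = 11826 − 11449 = 377
r = 352 / √(128960 × 377) = 352 / 6972.6552 ≈ 0.050

0.050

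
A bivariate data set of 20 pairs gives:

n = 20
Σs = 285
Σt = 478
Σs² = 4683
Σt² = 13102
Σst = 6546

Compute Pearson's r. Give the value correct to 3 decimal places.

-0.260

r = (nΣst − ΣsΣt) / √[(nΣs² − (Σs)²)(nΣt² − (Σt)²)]
Numerator: 20×6546 − 285×478 = -5310
Denominator: √[(93660 − 81225)(262040 − 228484)] = √[12435 × 33556] = 20427.1599
r = -5310 / 20427.1599 ≈ -0.260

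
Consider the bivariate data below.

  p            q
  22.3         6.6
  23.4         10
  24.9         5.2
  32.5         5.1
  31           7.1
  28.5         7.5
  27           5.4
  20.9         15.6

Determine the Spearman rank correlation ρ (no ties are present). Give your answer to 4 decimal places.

Rank p: 2, 3, 4, 8, 7, 6, 5, 1
Rank q: 4, 7, 2, 1, 5, 6, 3, 8
d = rank(p) − rank(q): -2, -4, 2, 7, 2, 0, 2, -7; Σd² = 130
ρ = 1 − 6Σd² / [n(n²−1)] = 1 − 6×130 / (8×63) = 1 − 780/504 ≈ -0.5476

-0.5476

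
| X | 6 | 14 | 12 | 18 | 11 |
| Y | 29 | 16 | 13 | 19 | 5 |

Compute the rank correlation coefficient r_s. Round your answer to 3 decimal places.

0.000

Rank X: 1, 4, 3, 5, 2
Rank Y: 5, 3, 2, 4, 1
d = rank(X) − rank(Y): -4, 1, 1, 1, 1; Σd² = 20
ρ = 1 − 6Σd² / [n(n²−1)] = 1 − 6×20 / (5×24) = 1 − 120/120 ≈ 0.000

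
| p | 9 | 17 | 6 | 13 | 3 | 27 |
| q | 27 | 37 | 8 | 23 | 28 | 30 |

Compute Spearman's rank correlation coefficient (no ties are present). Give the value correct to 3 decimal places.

Rank p: 3, 5, 2, 4, 1, 6
Rank q: 3, 6, 1, 2, 4, 5
d = rank(p) − rank(q): 0, -1, 1, 2, -3, 1; Σd² = 16
ρ = 1 − 6Σd² / [n(n²−1)] = 1 − 6×16 / (6×35) = 1 − 96/210 ≈ 0.543

0.543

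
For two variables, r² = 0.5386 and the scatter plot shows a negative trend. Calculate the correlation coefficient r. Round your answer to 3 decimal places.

|r| = √0.5386 = 0.734
The association is negative, so r = −0.734.

-0.734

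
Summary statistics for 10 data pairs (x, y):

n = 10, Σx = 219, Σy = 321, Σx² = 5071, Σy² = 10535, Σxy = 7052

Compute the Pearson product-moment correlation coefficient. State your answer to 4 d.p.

r = (nΣxy − ΣxΣy) / √[(nΣx² − (Σx)²)(nΣy² − (Σy)²)]
Numerator: 10×7052 − 219×321 = 221
Denominator: √[(50710 − 47961)(105350 − 103041)] = √[2749 × 2309] = 2519.4128
r = 221 / 2519.4128 ≈ 0.0877

0.0877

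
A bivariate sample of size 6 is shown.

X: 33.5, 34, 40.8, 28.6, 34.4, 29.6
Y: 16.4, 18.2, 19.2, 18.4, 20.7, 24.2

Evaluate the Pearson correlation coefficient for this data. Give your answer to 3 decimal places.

n = 6, ΣX = 200.9, ΣY = 117.1, ΣX² = 6820.37, ΣY² = 2321.53, ΣXY = 3906.2
nΣXY − ΣXΣY = 23437.2 − 23525.39 = -88.19
nΣX² − (ΣX)² = 40922.22 − 40360.81 = 561.41; nΣY² − (ΣY)² = 13929.18 − 13712.41 = 216.77
r = -88.19 / √(561.41 × 216.77) = -88.19 / 348.8507 ≈ -0.253

-0.253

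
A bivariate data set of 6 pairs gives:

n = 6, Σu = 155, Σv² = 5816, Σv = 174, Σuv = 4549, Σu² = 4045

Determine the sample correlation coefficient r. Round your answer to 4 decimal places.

r = (nΣuv − ΣuΣv) / √[(nΣu² − (Σu)²)(nΣv² − (Σv)²)]
Numerator: 6×4549 − 155×174 = 324
Denominator: √[(24270 − 24025)(34896 − 30276)] = √[245 × 4620] = 1063.9079
r = 324 / 1063.9079 ≈ 0.3045

0.3045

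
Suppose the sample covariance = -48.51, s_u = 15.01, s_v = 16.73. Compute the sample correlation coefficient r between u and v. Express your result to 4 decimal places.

r = Cov(u,v) / (s_u · s_v) = -48.51 / (15.01 × 16.73)
  = -48.51 / 251.1173 ≈ -0.1932

-0.1932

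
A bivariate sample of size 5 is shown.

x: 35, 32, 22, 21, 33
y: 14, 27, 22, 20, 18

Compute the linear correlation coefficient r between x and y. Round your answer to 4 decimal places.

n = 5, Σx = 143, Σy = 101, Σx² = 4263, Σy² = 2133, Σxy = 2852
nΣxy − ΣxΣy = 14260 − 14443 = -183
nΣx² − (Σx)² = 21315 − 20449 = 866; nΣy² − (Σy)² = 10665 − 10201 = 464
r = -183 / √(866 × 464) = -183 / 633.8959 ≈ -0.2887

-0.2887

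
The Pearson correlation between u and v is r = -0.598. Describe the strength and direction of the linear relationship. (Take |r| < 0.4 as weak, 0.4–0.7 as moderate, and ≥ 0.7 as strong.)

moderate negative

r = -0.598 < 0 so the relationship is negative.
|r| = 0.598, which falls in the moderate range.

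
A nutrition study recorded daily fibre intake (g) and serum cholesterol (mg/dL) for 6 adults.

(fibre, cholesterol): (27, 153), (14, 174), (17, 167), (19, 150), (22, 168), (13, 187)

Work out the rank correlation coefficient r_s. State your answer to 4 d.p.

Rank fibre: 6, 2, 3, 4, 5, 1
Rank cholesterol: 2, 5, 3, 1, 4, 6
d = rank(fibre) − rank(cholesterol): 4, -3, 0, 3, 1, -5; Σd² = 60
ρ = 1 − 6Σd² / [n(n²−1)] = 1 − 6×60 / (6×35) = 1 − 360/210 ≈ -0.7143

-0.7143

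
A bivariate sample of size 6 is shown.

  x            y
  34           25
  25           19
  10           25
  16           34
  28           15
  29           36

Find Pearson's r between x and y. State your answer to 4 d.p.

n = 6, Σx = 142, Σy = 154, Σx² = 3762, Σy² = 4288, Σxy = 3583
nΣxy − ΣxΣy = 21498 − 21868 = -370
nΣx² − (Σx)² = 22572 − 20164 = 2408; nΣy² − (Σy)² = 25728 − 23716 = 2012
r = -370 / √(2408 × 2012) = -370 / 2201.1124 ≈ -0.1681

-0.1681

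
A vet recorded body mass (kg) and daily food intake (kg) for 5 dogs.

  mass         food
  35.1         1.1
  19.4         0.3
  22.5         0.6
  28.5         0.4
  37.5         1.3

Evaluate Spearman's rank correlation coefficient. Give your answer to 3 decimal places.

0.900

Rank mass: 4, 1, 2, 3, 5
Rank food: 4, 1, 3, 2, 5
d = rank(mass) − rank(food): 0, 0, -1, 1, 0; Σd² = 2
ρ = 1 − 6Σd² / [n(n²−1)] = 1 − 6×2 / (5×24) = 1 − 12/120 ≈ 0.900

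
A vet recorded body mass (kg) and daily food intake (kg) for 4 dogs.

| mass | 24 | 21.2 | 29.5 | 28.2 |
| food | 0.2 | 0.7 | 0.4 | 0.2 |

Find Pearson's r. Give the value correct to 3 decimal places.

n = 4, Σx = 102.9, Σy = 1.5, Σx² = 2690.93, Σy² = 0.73, Σxy = 37.08
nΣxy − ΣxΣy = 148.32 − 154.35 = -6.03
nΣx² − (Σx)² = 10763.72 − 10588.41 = 175.31; nΣy² − (Σy)² = 2.92 − 2.25 = 0.67
r = -6.03 / √(175.31 × 0.67) = -6.03 / 10.8378 ≈ -0.556

-0.556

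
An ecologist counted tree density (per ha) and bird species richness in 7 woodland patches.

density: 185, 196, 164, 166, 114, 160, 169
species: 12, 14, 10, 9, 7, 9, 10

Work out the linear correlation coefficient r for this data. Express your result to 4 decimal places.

0.9135

n = 7, Σx = 1154, Σy = 71, Σx² = 194250, Σy² = 751, Σxy = 12026
nΣxy − ΣxΣy = 84182 − 81934 = 2248
nΣx² − (Σx)² = 1359750 − 1331716 = 28034; nΣy² − (Σy)² = 5257 − 5041 = 216
r = 2248 / √(28034 × 216) = 2248 / 2460.7609 ≈ 0.9135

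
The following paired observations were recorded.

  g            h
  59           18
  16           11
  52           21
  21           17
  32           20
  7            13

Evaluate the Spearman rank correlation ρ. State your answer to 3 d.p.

Rank g: 6, 2, 5, 3, 4, 1
Rank h: 4, 1, 6, 3, 5, 2
d = rank(g) − rank(h): 2, 1, -1, 0, -1, -1; Σd² = 8
ρ = 1 − 6Σd² / [n(n²−1)] = 1 − 6×8 / (6×35) = 1 − 48/210 ≈ 0.771

0.771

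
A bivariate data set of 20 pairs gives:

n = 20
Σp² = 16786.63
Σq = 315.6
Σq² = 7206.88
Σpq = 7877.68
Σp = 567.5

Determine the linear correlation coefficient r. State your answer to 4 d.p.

-0.8732

r = (nΣpq − ΣpΣq) / √[(nΣp² − (Σp)²)(nΣq² − (Σq)²)]
Numerator: 20×7877.68 − 567.5×315.6 = -21549.4
Denominator: √[(335732.6 − 322056.25)(144137.6 − 99603.36)] = √[13676.35 × 44534.24] = 24679.2596
r = -21549.4 / 24679.2596 ≈ -0.8732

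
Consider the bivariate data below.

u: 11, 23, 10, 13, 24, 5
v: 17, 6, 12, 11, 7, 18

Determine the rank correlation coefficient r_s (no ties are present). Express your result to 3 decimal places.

Rank u: 3, 5, 2, 4, 6, 1
Rank v: 5, 1, 4, 3, 2, 6
d = rank(u) − rank(v): -2, 4, -2, 1, 4, -5; Σd² = 66
ρ = 1 − 6Σd² / [n(n²−1)] = 1 − 6×66 / (6×35) = 1 − 396/210 ≈ -0.886

-0.886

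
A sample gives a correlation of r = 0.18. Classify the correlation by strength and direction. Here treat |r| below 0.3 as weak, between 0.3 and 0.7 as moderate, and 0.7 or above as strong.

weak positive

r = 0.18 > 0 so the relationship is positive.
|r| = 0.18, which falls in the weak range.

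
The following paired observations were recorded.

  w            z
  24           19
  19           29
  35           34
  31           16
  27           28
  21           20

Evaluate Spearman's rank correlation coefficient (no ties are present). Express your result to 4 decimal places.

Rank w: 3, 1, 6, 5, 4, 2
Rank z: 2, 5, 6, 1, 4, 3
d = rank(w) − rank(z): 1, -4, 0, 4, 0, -1; Σd² = 34
ρ = 1 − 6Σd² / [n(n²−1)] = 1 − 6×34 / (6×35) = 1 − 204/210 ≈ 0.0286

0.0286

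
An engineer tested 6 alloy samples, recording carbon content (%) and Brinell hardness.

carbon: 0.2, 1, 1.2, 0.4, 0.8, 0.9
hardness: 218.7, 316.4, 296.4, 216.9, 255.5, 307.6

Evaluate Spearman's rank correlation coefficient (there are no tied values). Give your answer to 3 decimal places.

0.771

Rank carbon: 1, 5, 6, 2, 3, 4
Rank hardness: 2, 6, 4, 1, 3, 5
d = rank(carbon) − rank(hardness): -1, -1, 2, 1, 0, -1; Σd² = 8
ρ = 1 − 6Σd² / [n(n²−1)] = 1 − 6×8 / (6×35) = 1 − 48/210 ≈ 0.771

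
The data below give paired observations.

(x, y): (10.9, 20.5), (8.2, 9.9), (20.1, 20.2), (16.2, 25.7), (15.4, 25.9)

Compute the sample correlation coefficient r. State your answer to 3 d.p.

n = 5, Σx = 70.8, Σy = 102.2, Σx² = 1089.66, Σy² = 2257.6, Σxy = 1525.85
nΣxy − ΣxΣy = 7629.25 − 7235.76 = 393.49
nΣx² − (Σx)² = 5448.3 − 5012.64 = 435.66; nΣy² − (Σy)² = 11288 − 10444.84 = 843.16
r = 393.49 / √(435.66 × 843.16) = 393.49 / 606.0784 ≈ 0.649

0.649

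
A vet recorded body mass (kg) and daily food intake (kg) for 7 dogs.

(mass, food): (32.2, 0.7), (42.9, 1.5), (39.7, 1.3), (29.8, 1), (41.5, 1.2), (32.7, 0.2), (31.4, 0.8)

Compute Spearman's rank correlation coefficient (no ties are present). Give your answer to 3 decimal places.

0.607

Rank mass: 3, 7, 5, 1, 6, 4, 2
Rank food: 2, 7, 6, 4, 5, 1, 3
d = rank(mass) − rank(food): 1, 0, -1, -3, 1, 3, -1; Σd² = 22
ρ = 1 − 6Σd² / [n(n²−1)] = 1 − 6×22 / (7×48) = 1 − 132/336 ≈ 0.607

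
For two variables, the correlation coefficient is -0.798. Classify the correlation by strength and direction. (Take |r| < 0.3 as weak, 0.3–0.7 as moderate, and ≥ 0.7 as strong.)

r = -0.798 < 0 so the relationship is negative.
|r| = 0.798, which falls in the strong range.

strong negative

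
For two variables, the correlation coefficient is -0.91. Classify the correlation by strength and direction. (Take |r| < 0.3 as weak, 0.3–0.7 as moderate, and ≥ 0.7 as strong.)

strong negative

r = -0.91 < 0 so the relationship is negative.
|r| = 0.91, which falls in the strong range.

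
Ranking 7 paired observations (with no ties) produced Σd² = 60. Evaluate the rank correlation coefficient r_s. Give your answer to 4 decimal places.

ρ = 1 − 6Σd² / [n(n²−1)] = 1 − 6×60 / (7×48)
  = 1 − 360/336 = 1 − 1.07143 ≈ -0.0714

-0.0714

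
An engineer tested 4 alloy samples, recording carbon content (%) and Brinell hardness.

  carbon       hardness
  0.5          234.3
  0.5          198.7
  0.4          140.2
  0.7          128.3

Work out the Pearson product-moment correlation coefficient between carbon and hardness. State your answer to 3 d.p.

n = 4, Σx = 2.1, Σy = 701.5, Σx² = 1.15, Σy² = 130495.11, Σxy = 362.39
nΣxy − ΣxΣy = 1449.56 − 1473.15 = -23.59
nΣx² − (Σx)² = 4.6 − 4.41 = 0.19; nΣy² − (Σy)² = 521980.44 − 492102.25 = 29878.19
r = -23.59 / √(0.19 × 29878.19) = -23.59 / 75.3449 ≈ -0.313

-0.313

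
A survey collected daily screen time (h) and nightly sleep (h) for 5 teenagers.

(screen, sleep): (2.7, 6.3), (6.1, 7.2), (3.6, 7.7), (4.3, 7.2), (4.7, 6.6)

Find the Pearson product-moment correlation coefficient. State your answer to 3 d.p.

n = 5, Σx = 21.4, Σy = 35, Σx² = 98.04, Σy² = 246.22, Σxy = 150.63
nΣxy − ΣxΣy = 753.15 − 749 = 4.15
nΣx² − (Σx)² = 490.2 − 457.96 = 32.24; nΣy² − (Σy)² = 1231.1 − 1225 = 6.1
r = 4.15 / √(32.24 × 6.1) = 4.15 / 14.0237 ≈ 0.296

0.296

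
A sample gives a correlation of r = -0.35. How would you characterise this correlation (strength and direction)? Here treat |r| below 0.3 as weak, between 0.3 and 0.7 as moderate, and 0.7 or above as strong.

moderate negative

r = -0.35 < 0 so the relationship is negative.
|r| = 0.35, which falls in the moderate range.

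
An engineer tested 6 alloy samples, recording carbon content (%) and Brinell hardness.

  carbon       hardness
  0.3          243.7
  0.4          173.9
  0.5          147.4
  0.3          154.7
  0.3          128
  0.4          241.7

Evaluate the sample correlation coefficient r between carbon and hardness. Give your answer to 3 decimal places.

n = 6, Σx = 2.2, Σy = 1089.4, Σx² = 0.84, Σy² = 210092.64, Σxy = 397.86
nΣxy − ΣxΣy = 2387.16 − 2396.68 = -9.52
nΣx² − (Σx)² = 5.04 − 4.84 = 0.2; nΣy² − (Σy)² = 1260555.84 − 1186792.36 = 73763.48
r = -9.52 / √(0.2 × 73763.48) = -9.52 / 121.4607 ≈ -0.078

-0.078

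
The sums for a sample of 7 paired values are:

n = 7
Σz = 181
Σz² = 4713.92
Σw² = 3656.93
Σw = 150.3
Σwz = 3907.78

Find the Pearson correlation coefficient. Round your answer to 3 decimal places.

0.178

r = (nΣwz − ΣwΣz) / √[(nΣw² − (Σw)²)(nΣz² − (Σz)²)]
Numerator: 7×3907.78 − 150.3×181 = 150.16
Denominator: √[(25598.51 − 22590.09)(32997.44 − 32761)] = √[3008.42 × 236.44] = 843.3925
r = 150.16 / 843.3925 ≈ 0.178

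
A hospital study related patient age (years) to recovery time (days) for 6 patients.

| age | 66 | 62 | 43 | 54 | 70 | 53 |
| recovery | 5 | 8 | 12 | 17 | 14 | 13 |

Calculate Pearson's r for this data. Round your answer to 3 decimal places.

n = 6, Σx = 348, Σy = 69, Σx² = 20674, Σy² = 887, Σxy = 3929
nΣxy − ΣxΣy = 23574 − 24012 = -438
nΣx² − (Σx)² = 124044 − 121104 = 2940; nΣy² − (Σy)² = 5322 − 4761 = 561
r = -438 / √(2940 × 561) = -438 / 1284.2663 ≈ -0.341

-0.341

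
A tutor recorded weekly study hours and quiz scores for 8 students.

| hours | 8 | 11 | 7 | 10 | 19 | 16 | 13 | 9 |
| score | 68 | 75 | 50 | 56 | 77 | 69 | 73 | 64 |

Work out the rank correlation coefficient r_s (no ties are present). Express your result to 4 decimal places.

Rank hours: 2, 5, 1, 4, 8, 7, 6, 3
Rank score: 4, 7, 1, 2, 8, 5, 6, 3
d = rank(hours) − rank(score): -2, -2, 0, 2, 0, 2, 0, 0; Σd² = 16
ρ = 1 − 6Σd² / [n(n²−1)] = 1 − 6×16 / (8×63) = 1 − 96/504 ≈ 0.8095

0.8095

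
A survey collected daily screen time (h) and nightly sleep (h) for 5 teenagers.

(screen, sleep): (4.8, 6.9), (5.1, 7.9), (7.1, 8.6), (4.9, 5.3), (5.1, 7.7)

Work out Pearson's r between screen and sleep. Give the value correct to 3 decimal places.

0.651

n = 5, Σx = 27, Σy = 36.4, Σx² = 149.48, Σy² = 271.36, Σxy = 199.71
nΣxy − ΣxΣy = 998.55 − 982.8 = 15.75
nΣx² − (Σx)² = 747.4 − 729 = 18.4; nΣy² − (Σy)² = 1356.8 − 1324.96 = 31.84
r = 15.75 / √(18.4 × 31.84) = 15.75 / 24.2045 ≈ 0.651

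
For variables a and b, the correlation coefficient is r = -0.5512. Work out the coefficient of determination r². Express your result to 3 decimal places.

0.304

r² = (-0.5512)² = 0.304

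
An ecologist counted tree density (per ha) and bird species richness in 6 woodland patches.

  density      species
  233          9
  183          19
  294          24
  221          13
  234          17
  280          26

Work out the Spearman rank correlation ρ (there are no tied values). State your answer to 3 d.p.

0.543

Rank density: 3, 1, 6, 2, 4, 5
Rank species: 1, 4, 5, 2, 3, 6
d = rank(density) − rank(species): 2, -3, 1, 0, 1, -1; Σd² = 16
ρ = 1 − 6Σd² / [n(n²−1)] = 1 − 6×16 / (6×35) = 1 − 96/210 ≈ 0.543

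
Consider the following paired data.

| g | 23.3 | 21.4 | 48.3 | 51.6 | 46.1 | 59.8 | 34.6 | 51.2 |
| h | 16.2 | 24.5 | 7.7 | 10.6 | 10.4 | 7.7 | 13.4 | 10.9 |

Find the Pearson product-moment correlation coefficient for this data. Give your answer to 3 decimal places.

-0.882

n = 8, Σg = 336.3, Σh = 101.4, Σg² = 15516.15, Σh² = 1500.16, Σgh = 3782.25
nΣgh − ΣgΣh = 30258 − 34100.82 = -3842.82
nΣg² − (Σg)² = 124129.2 − 113097.69 = 11031.51; nΣh² − (Σh)² = 12001.28 − 10281.96 = 1719.32
r = -3842.82 / √(11031.51 × 1719.32) = -3842.82 / 4355.0770 ≈ -0.882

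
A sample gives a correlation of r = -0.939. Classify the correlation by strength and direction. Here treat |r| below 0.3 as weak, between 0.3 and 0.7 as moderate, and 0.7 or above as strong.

r = -0.939 < 0 so the relationship is negative.
|r| = 0.939, which falls in the strong range.

strong negative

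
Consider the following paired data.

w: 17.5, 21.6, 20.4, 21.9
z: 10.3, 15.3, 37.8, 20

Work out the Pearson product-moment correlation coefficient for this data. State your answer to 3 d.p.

n = 4, Σw = 81.4, Σz = 83.4, Σw² = 1668.58, Σz² = 2169.02, Σwz = 1719.85
nΣwz − ΣwΣz = 6879.4 − 6788.76 = 90.64
nΣw² − (Σw)² = 6674.32 − 6625.96 = 48.36; nΣz² − (Σz)² = 8676.08 − 6955.56 = 1720.52
r = 90.64 / √(48.36 × 1720.52) = 90.64 / 288.4516 ≈ 0.314

0.314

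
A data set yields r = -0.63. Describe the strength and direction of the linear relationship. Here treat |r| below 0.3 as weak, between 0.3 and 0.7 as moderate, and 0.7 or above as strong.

moderate negative

r = -0.63 < 0 so the relationship is negative.
|r| = 0.63, which falls in the moderate range.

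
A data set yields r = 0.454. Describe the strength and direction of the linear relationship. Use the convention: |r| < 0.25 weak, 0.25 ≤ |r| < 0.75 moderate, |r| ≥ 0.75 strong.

moderate positive

r = 0.454 > 0 so the relationship is positive.
|r| = 0.454, which falls in the moderate range.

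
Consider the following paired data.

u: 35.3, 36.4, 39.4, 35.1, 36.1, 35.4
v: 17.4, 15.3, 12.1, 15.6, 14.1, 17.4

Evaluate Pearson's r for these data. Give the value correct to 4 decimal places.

-0.8605

n = 6, Σu = 217.7, Σv = 91.9, Σu² = 7911.79, Σv² = 1428.19, Σuv = 3320.41
nΣuv − ΣuΣv = 19922.46 − 20006.63 = -84.17
nΣu² − (Σu)² = 47470.74 − 47393.29 = 77.45; nΣv² − (Σv)² = 8569.14 − 8445.61 = 123.53
r = -84.17 / √(77.45 × 123.53) = -84.17 / 97.8131 ≈ -0.8605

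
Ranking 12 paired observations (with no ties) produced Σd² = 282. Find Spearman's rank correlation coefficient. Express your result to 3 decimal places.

ρ = 1 − 6Σd² / [n(n²−1)] = 1 − 6×282 / (12×143)
  = 1 − 1692/1716 = 1 − 0.9860 ≈ 0.014

0.014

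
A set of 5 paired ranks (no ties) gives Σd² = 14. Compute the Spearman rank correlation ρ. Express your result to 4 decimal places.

ρ = 1 − 6Σd² / [n(n²−1)] = 1 − 6×14 / (5×24)
  = 1 − 84/120 = 1 − 0.70000 ≈ 0.3000

0.3000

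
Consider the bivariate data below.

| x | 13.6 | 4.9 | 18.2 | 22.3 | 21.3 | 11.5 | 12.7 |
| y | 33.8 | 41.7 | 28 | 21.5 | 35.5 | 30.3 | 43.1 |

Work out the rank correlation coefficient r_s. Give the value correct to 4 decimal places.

-0.5714

Rank x: 4, 1, 5, 7, 6, 2, 3
Rank y: 4, 6, 2, 1, 5, 3, 7
d = rank(x) − rank(y): 0, -5, 3, 6, 1, -1, -4; Σd² = 88
ρ = 1 − 6Σd² / [n(n²−1)] = 1 − 6×88 / (7×48) = 1 − 528/336 ≈ -0.5714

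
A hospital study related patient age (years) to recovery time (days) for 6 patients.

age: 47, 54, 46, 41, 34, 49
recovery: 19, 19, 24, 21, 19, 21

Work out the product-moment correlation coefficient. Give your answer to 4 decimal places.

n = 6, Σx = 271, Σy = 123, Σx² = 12479, Σy² = 2541, Σxy = 5559
nΣxy − ΣxΣy = 33354 − 33333 = 21
nΣx² − (Σx)² = 74874 − 73441 = 1433; nΣy² − (Σy)² = 15246 − 15129 = 117
r = 21 / √(1433 × 117) = 21 / 409.4643 ≈ 0.0513

0.0513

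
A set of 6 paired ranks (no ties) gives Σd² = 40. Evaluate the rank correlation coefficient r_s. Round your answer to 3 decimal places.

-0.143

ρ = 1 − 6Σd² / [n(n²−1)] = 1 − 6×40 / (6×35)
  = 1 − 240/210 = 1 − 1.1429 ≈ -0.143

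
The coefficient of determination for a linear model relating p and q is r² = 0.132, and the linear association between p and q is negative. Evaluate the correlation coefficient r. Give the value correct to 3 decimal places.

-0.363

|r| = √0.132 = 0.363
The association is negative, so r = −0.363.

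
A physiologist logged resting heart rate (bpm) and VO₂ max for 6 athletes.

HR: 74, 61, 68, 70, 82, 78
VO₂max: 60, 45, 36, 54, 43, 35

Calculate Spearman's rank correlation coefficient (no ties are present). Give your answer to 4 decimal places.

-0.2000

Rank HR: 4, 1, 2, 3, 6, 5
Rank VO₂max: 6, 4, 2, 5, 3, 1
d = rank(HR) − rank(VO₂max): -2, -3, 0, -2, 3, 4; Σd² = 42
ρ = 1 − 6Σd² / [n(n²−1)] = 1 − 6×42 / (6×35) = 1 − 252/210 ≈ -0.2000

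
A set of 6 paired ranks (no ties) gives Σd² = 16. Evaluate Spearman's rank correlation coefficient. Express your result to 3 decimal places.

ρ = 1 − 6Σd² / [n(n²−1)] = 1 − 6×16 / (6×35)
  = 1 − 96/210 = 1 − 0.4571 ≈ 0.543

0.543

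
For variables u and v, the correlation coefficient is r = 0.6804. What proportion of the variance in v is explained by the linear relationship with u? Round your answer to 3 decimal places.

0.463

r² = (0.6804)² = 0.463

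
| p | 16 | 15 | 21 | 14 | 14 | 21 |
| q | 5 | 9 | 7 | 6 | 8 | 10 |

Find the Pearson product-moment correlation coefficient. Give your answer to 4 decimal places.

0.3390

n = 6, Σp = 101, Σq = 45, Σp² = 1755, Σq² = 355, Σpq = 768
nΣpq − ΣpΣq = 4608 − 4545 = 63
nΣp² − (Σp)² = 10530 − 10201 = 329; nΣq² − (Σq)² = 2130 − 2025 = 105
r = 63 / √(329 × 105) = 63 / 185.8629 ≈ 0.3390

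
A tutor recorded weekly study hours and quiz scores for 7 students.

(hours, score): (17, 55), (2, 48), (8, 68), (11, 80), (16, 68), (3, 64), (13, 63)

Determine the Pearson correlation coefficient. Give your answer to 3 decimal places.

0.258

n = 7, Σx = 70, Σy = 446, Σx² = 912, Σy² = 29042, Σxy = 4554
nΣxy − ΣxΣy = 31878 − 31220 = 658
nΣx² − (Σx)² = 6384 − 4900 = 1484; nΣy² − (Σy)² = 203294 − 198916 = 4378
r = 658 / √(1484 × 4378) = 658 / 2548.9119 ≈ 0.258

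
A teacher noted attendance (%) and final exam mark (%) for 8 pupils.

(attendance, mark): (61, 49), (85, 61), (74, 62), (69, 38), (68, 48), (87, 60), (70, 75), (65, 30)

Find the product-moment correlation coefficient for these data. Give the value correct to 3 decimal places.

0.484

n = 8, Σx = 579, Σy = 423, Σx² = 42501, Σy² = 23839, Σxy = 31068
nΣxy − ΣxΣy = 248544 − 244917 = 3627
nΣx² − (Σx)² = 340008 − 335241 = 4767; nΣy² − (Σy)² = 190712 − 178929 = 11783
r = 3627 / √(4767 × 11783) = 3627 / 7494.6355 ≈ 0.484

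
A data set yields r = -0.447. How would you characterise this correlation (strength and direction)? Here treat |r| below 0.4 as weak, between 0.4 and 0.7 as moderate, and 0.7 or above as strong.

r = -0.447 < 0 so the relationship is negative.
|r| = 0.447, which falls in the moderate range.

moderate negative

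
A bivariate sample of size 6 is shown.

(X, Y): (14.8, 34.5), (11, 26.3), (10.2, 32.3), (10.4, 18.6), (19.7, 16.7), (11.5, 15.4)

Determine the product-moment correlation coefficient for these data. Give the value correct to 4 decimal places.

-0.2017

n = 6, ΣX = 77.6, ΣY = 143.8, ΣX² = 1072.58, ΣY² = 3787.24, ΣXY = 1828.89
nΣXY − ΣXΣY = 10973.34 − 11158.88 = -185.54
nΣX² − (ΣX)² = 6435.48 − 6021.76 = 413.72; nΣY² − (ΣY)² = 22723.44 − 20678.44 = 2045
r = -185.54 / √(413.72 × 2045) = -185.54 / 919.8138 ≈ -0.2017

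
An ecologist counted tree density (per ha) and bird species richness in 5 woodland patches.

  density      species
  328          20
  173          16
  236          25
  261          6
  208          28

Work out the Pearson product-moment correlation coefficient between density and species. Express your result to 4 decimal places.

-0.1470

n = 5, Σx = 1206, Σy = 95, Σx² = 304594, Σy² = 2101, Σxy = 22618
nΣxy − ΣxΣy = 113090 − 114570 = -1480
nΣx² − (Σx)² = 1522970 − 1454436 = 68534; nΣy² − (Σy)² = 10505 − 9025 = 1480
r = -1480 / √(68534 × 1480) = -1480 / 10071.2621 ≈ -0.1470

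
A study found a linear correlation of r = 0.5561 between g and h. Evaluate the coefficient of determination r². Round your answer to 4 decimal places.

r² = (0.5561)² = 0.3092

0.3092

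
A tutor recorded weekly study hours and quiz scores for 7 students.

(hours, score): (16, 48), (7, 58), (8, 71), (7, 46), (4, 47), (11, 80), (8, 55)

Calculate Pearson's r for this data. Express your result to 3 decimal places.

n = 7, Σx = 61, Σy = 405, Σx² = 619, Σy² = 24459, Σxy = 3572
nΣxy − ΣxΣy = 25004 − 24705 = 299
nΣx² − (Σx)² = 4333 − 3721 = 612; nΣy² − (Σy)² = 171213 − 164025 = 7188
r = 299 / √(612 × 7188) = 299 / 2097.3927 ≈ 0.143

0.143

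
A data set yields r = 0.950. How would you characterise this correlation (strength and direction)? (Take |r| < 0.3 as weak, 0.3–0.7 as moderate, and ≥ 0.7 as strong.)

r = 0.950 > 0 so the relationship is positive.
|r| = 0.950, which falls in the strong range.

strong positive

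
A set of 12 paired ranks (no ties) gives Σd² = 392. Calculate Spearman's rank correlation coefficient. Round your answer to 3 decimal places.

ρ = 1 − 6Σd² / [n(n²−1)] = 1 − 6×392 / (12×143)
  = 1 − 2352/1716 = 1 − 1.3706 ≈ -0.371

-0.371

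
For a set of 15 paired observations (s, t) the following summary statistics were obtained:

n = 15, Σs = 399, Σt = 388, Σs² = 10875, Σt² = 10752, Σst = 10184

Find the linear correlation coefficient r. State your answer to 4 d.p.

-0.3161

r = (nΣst − ΣsΣt) / √[(nΣs² − (Σs)²)(nΣt² − (Σt)²)]
Numerator: 15×10184 − 399×388 = -2052
Denominator: √[(163125 − 159201)(161280 − 150544)] = √[3924 × 10736] = 6490.6135
r = -2052 / 6490.6135 ≈ -0.3161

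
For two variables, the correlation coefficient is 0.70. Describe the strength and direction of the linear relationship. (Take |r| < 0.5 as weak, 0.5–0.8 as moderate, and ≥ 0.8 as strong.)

moderate positive

r = 0.70 > 0 so the relationship is positive.
|r| = 0.70, which falls in the moderate range.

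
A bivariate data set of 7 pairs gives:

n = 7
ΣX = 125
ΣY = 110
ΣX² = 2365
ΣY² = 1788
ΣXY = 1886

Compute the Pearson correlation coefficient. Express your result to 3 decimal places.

-0.881

r = (nΣXY − ΣXΣY) / √[(nΣX² − (ΣX)²)(nΣY² − (ΣY)²)]
Numerator: 7×1886 − 125×110 = -548
Denominator: √[(16555 − 15625)(12516 − 12100)] = √[930 × 416] = 621.9968
r = -548 / 621.9968 ≈ -0.881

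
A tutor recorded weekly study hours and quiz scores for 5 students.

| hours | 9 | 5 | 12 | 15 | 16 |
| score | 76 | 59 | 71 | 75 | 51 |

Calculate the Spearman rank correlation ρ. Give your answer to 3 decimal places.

Rank hours: 2, 1, 3, 4, 5
Rank score: 5, 2, 3, 4, 1
d = rank(hours) − rank(score): -3, -1, 0, 0, 4; Σd² = 26
ρ = 1 − 6Σd² / [n(n²−1)] = 1 − 6×26 / (5×24) = 1 − 156/120 ≈ -0.300

-0.300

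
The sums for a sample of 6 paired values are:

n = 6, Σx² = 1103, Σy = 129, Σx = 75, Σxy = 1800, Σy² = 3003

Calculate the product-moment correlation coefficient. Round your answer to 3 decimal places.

r = (nΣxy − ΣxΣy) / √[(nΣx² − (Σx)²)(nΣy² − (Σy)²)]
Numerator: 6×1800 − 75×129 = 1125
Denominator: √[(6618 − 5625)(18018 − 16641)] = √[993 × 1377] = 1169.3421
r = 1125 / 1169.3421 ≈ 0.962

0.962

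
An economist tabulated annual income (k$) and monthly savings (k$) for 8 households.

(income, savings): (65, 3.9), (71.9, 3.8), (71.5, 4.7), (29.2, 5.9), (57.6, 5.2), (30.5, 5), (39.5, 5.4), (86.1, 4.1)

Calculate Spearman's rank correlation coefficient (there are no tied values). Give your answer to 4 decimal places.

-0.8095

Rank income: 5, 7, 6, 1, 4, 2, 3, 8
Rank savings: 2, 1, 4, 8, 6, 5, 7, 3
d = rank(income) − rank(savings): 3, 6, 2, -7, -2, -3, -4, 5; Σd² = 152
ρ = 1 − 6Σd² / [n(n²−1)] = 1 − 6×152 / (8×63) = 1 − 912/504 ≈ -0.8095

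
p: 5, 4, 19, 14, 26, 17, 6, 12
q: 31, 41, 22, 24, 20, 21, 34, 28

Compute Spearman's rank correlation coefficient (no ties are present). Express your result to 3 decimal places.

-0.952

Rank p: 2, 1, 7, 5, 8, 6, 3, 4
Rank q: 6, 8, 3, 4, 1, 2, 7, 5
d = rank(p) − rank(q): -4, -7, 4, 1, 7, 4, -4, -1; Σd² = 164
ρ = 1 − 6Σd² / [n(n²−1)] = 1 − 6×164 / (8×63) = 1 − 984/504 ≈ -0.952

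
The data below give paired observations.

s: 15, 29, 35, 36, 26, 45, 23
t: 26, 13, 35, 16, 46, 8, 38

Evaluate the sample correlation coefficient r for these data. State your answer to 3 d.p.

n = 7, Σs = 209, Σt = 182, Σs² = 6817, Σt² = 5950, Σst = 4998
nΣst − ΣsΣt = 34986 − 38038 = -3052
nΣs² − (Σs)² = 47719 − 43681 = 4038; nΣt² − (Σt)² = 41650 − 33124 = 8526
r = -3052 / √(4038 × 8526) = -3052 / 5867.5368 ≈ -0.520

-0.520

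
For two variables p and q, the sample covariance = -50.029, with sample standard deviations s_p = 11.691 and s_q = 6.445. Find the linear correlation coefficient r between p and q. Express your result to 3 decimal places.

r = Cov(p,q) / (s_p · s_q) = -50.029 / (11.691 × 6.445)
  = -50.029 / 75.3485 ≈ -0.664

-0.664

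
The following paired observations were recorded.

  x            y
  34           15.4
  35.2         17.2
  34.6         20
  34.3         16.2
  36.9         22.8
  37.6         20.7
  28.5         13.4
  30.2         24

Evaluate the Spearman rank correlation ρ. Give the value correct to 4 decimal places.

0.4524

Rank x: 3, 6, 5, 4, 7, 8, 1, 2
Rank y: 2, 4, 5, 3, 7, 6, 1, 8
d = rank(x) − rank(y): 1, 2, 0, 1, 0, 2, 0, -6; Σd² = 46
ρ = 1 − 6Σd² / [n(n²−1)] = 1 − 6×46 / (8×63) = 1 − 276/504 ≈ 0.4524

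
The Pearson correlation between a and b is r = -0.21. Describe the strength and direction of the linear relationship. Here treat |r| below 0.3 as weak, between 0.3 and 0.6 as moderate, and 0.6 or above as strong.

r = -0.21 < 0 so the relationship is negative.
|r| = 0.21, which falls in the weak range.

weak negative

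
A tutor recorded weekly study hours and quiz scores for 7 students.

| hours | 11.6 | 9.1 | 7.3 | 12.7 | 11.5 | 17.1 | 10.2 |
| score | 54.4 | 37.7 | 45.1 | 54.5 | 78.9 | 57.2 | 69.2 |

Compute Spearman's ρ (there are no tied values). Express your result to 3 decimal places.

0.429

Rank hours: 5, 2, 1, 6, 4, 7, 3
Rank score: 3, 1, 2, 4, 7, 5, 6
d = rank(hours) − rank(score): 2, 1, -1, 2, -3, 2, -3; Σd² = 32
ρ = 1 − 6Σd² / [n(n²−1)] = 1 − 6×32 / (7×48) = 1 − 192/336 ≈ 0.429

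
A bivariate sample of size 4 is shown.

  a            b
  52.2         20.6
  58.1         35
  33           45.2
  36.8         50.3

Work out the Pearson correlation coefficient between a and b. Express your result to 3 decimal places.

n = 4, Σa = 180.1, Σb = 151.1, Σa² = 8543.69, Σb² = 6222.49, Σab = 6451.46
nΣab − ΣaΣb = 25805.84 − 27213.11 = -1407.27
nΣa² − (Σa)² = 34174.76 − 32436.01 = 1738.75; nΣb² − (Σb)² = 24889.96 − 22831.21 = 2058.75
r = -1407.27 / √(1738.75 × 2058.75) = -1407.27 / 1891.9967 ≈ -0.744

-0.744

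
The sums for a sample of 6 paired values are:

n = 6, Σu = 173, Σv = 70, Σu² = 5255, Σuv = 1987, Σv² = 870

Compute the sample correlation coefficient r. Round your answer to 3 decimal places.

r = (nΣuv − ΣuΣv) / √[(nΣu² − (Σu)²)(nΣv² − (Σv)²)]
Numerator: 6×1987 − 173×70 = -188
Denominator: √[(31530 − 29929)(5220 − 4900)] = √[1601 × 320] = 715.7653
r = -188 / 715.7653 ≈ -0.263

-0.263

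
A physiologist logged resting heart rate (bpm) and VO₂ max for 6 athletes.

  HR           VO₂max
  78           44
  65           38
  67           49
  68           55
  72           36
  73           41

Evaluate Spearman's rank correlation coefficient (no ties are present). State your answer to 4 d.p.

Rank HR: 6, 1, 2, 3, 4, 5
Rank VO₂max: 4, 2, 5, 6, 1, 3
d = rank(HR) − rank(VO₂max): 2, -1, -3, -3, 3, 2; Σd² = 36
ρ = 1 − 6Σd² / [n(n²−1)] = 1 − 6×36 / (6×35) = 1 − 216/210 ≈ -0.0286

-0.0286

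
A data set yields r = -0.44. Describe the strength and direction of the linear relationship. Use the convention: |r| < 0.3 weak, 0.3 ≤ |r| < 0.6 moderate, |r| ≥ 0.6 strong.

r = -0.44 < 0 so the relationship is negative.
|r| = 0.44, which falls in the moderate range.

moderate negative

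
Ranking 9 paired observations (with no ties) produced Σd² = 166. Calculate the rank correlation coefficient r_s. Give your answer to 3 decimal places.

-0.383

ρ = 1 − 6Σd² / [n(n²−1)] = 1 − 6×166 / (9×80)
  = 1 − 996/720 = 1 − 1.3833 ≈ -0.383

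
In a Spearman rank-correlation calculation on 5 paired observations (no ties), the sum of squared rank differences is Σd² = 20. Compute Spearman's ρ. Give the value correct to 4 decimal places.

0.0000

ρ = 1 − 6Σd² / [n(n²−1)] = 1 − 6×20 / (5×24)
  = 1 − 120/120 = 1 − 1.00000 ≈ 0.0000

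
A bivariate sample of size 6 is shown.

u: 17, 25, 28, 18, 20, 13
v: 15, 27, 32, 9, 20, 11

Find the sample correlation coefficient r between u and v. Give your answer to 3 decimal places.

n = 6, Σu = 121, Σv = 114, Σu² = 2591, Σv² = 2580, Σuv = 2531
nΣuv − ΣuΣv = 15186 − 13794 = 1392
nΣu² − (Σu)² = 15546 − 14641 = 905; nΣv² − (Σv)² = 15480 − 12996 = 2484
r = 1392 / √(905 × 2484) = 1392 / 1499.3399 ≈ 0.928

0.928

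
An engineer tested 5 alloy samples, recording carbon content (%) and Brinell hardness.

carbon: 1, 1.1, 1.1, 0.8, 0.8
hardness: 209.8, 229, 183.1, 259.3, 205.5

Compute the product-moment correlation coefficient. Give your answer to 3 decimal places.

n = 5, Σx = 4.8, Σy = 1086.7, Σx² = 4.7, Σy² = 239449.39, Σxy = 1034.95
nΣxy − ΣxΣy = 5174.75 − 5216.16 = -41.41
nΣx² − (Σx)² = 23.5 − 23.04 = 0.46; nΣy² − (Σy)² = 1197246.95 − 1180916.89 = 16330.06
r = -41.41 / √(0.46 × 16330.06) = -41.41 / 86.6708 ≈ -0.478

-0.478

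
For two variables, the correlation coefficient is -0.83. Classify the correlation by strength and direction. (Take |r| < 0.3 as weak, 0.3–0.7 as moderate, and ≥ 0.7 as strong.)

strong negative

r = -0.83 < 0 so the relationship is negative.
|r| = 0.83, which falls in the strong range.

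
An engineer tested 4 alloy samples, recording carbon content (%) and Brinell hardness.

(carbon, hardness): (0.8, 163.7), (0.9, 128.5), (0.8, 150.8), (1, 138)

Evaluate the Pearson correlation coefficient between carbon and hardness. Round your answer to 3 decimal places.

n = 4, Σx = 3.5, Σy = 581, Σx² = 3.09, Σy² = 85094.58, Σxy = 505.25
nΣxy − ΣxΣy = 2021 − 2033.5 = -12.5
nΣx² − (Σx)² = 12.36 − 12.25 = 0.11; nΣy² − (Σy)² = 340378.32 − 337561 = 2817.32
r = -12.5 / √(0.11 × 2817.32) = -12.5 / 17.6041 ≈ -0.710

-0.710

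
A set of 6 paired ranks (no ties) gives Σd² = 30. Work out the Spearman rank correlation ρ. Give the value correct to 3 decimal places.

0.143

ρ = 1 − 6Σd² / [n(n²−1)] = 1 − 6×30 / (6×35)
  = 1 − 180/210 = 1 − 0.8571 ≈ 0.143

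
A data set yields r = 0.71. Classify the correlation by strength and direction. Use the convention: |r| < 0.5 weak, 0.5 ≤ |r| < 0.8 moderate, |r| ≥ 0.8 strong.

r = 0.71 > 0 so the relationship is positive.
|r| = 0.71, which falls in the moderate range.

moderate positive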